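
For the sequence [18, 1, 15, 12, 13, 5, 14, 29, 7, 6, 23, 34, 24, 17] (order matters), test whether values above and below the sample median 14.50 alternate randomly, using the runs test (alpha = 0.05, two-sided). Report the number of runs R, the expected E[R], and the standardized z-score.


Step 1: Compute median = 14.50; label A = above, B = below.
Labels in order: ABABBBBABBAAAA  (n_A = 7, n_B = 7)
Step 2: Count runs R = 7.
Step 3: Under H0 (random ordering), E[R] = 2*n_A*n_B/(n_A+n_B) + 1 = 2*7*7/14 + 1 = 8.0000.
        Var[R] = 2*n_A*n_B*(2*n_A*n_B - n_A - n_B) / ((n_A+n_B)^2 * (n_A+n_B-1)) = 8232/2548 = 3.2308.
        SD[R] = 1.7974.
Step 4: Continuity-corrected z = (R + 0.5 - E[R]) / SD[R] = (7 + 0.5 - 8.0000) / 1.7974 = -0.2782.
Step 5: Two-sided p-value via normal approximation = 2*(1 - Phi(|z|)) = 0.780879.
Step 6: alpha = 0.05. fail to reject H0.

R = 7, z = -0.2782, p = 0.780879, fail to reject H0.


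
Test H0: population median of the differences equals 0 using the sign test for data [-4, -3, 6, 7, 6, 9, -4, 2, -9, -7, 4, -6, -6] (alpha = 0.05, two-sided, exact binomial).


Step 1: Discard zero differences. Original n = 13; n_eff = number of nonzero differences = 13.
Nonzero differences (with sign): -4, -3, +6, +7, +6, +9, -4, +2, -9, -7, +4, -6, -6
Step 2: Count signs: positive = 6, negative = 7.
Step 3: Under H0: P(positive) = 0.5, so the number of positives S ~ Bin(13, 0.5).
Step 4: Two-sided exact p-value = sum of Bin(13,0.5) probabilities at or below the observed probability = 1.000000.
Step 5: alpha = 0.05. fail to reject H0.

n_eff = 13, pos = 6, neg = 7, p = 1.000000, fail to reject H0.


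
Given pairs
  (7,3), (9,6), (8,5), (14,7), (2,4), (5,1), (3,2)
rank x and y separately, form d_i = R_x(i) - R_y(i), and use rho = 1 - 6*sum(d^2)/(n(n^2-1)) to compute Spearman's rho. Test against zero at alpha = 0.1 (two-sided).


Step 1: Rank x and y separately (midranks; no ties here).
rank(x): 7->4, 9->6, 8->5, 14->7, 2->1, 5->3, 3->2
rank(y): 3->3, 6->6, 5->5, 7->7, 4->4, 1->1, 2->2
Step 2: d_i = R_x(i) - R_y(i); compute d_i^2.
  (4-3)^2=1, (6-6)^2=0, (5-5)^2=0, (7-7)^2=0, (1-4)^2=9, (3-1)^2=4, (2-2)^2=0
sum(d^2) = 14.
Step 3: rho = 1 - 6*14 / (7*(7^2 - 1)) = 1 - 84/336 = 0.750000.
Step 4: Under H0, t = rho * sqrt((n-2)/(1-rho^2)) = 2.5355 ~ t(5).
Step 5: Two-sided p-value from the t-distribution with 5 df = 0.052181.
Step 6: alpha = 0.1. reject H0.

rho = 0.7500, p = 0.052181, reject H0 at alpha = 0.1.


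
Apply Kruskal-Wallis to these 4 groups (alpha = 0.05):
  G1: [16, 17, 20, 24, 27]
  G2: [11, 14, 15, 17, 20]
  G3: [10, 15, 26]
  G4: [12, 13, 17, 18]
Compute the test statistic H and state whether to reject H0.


Step 1: Combine all N = 17 observations and assign midranks.
sorted (value, group, rank): (10,G3,1), (11,G2,2), (12,G4,3), (13,G4,4), (14,G2,5), (15,G2,6.5), (15,G3,6.5), (16,G1,8), (17,G1,10), (17,G2,10), (17,G4,10), (18,G4,12), (20,G1,13.5), (20,G2,13.5), (24,G1,15), (26,G3,16), (27,G1,17)
Step 2: Sum ranks within each group.
R_1 = 63.5 (n_1 = 5)
R_2 = 37 (n_2 = 5)
R_3 = 23.5 (n_3 = 3)
R_4 = 29 (n_4 = 4)
Step 3: H = 12/(N(N+1)) * sum(R_i^2/n_i) - 3(N+1)
     = 12/(17*18) * (63.5^2/5 + 37^2/5 + 23.5^2/3 + 29^2/4) - 3*18
     = 0.039216 * 1474.58 - 54
     = 3.826797.
Step 4: Ties present; correction factor C = 1 - 36/(17^3 - 17) = 0.992647. Corrected H = 3.826797 / 0.992647 = 3.855144.
Step 5: Under H0, H ~ chi^2(3); p-value = 0.277537.
Step 6: alpha = 0.05. fail to reject H0.

H = 3.8551, df = 3, p = 0.277537, fail to reject H0.


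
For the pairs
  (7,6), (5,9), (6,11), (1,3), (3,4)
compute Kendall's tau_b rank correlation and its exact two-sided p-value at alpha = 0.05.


Step 1: Enumerate the 10 unordered pairs (i,j) with i<j and classify each by sign(x_j-x_i) * sign(y_j-y_i).
  (1,2):dx=-2,dy=+3->D; (1,3):dx=-1,dy=+5->D; (1,4):dx=-6,dy=-3->C; (1,5):dx=-4,dy=-2->C
  (2,3):dx=+1,dy=+2->C; (2,4):dx=-4,dy=-6->C; (2,5):dx=-2,dy=-5->C; (3,4):dx=-5,dy=-8->C
  (3,5):dx=-3,dy=-7->C; (4,5):dx=+2,dy=+1->C
Step 2: C = 8, D = 2, total pairs = 10.
Step 3: tau = (C - D)/(n(n-1)/2) = (8 - 2)/10 = 0.600000.
Step 4: Exact two-sided p-value (enumerate n! = 120 permutations of y under H0): p = 0.233333.
Step 5: alpha = 0.05. fail to reject H0.

tau_b = 0.6000 (C=8, D=2), p = 0.233333, fail to reject H0.


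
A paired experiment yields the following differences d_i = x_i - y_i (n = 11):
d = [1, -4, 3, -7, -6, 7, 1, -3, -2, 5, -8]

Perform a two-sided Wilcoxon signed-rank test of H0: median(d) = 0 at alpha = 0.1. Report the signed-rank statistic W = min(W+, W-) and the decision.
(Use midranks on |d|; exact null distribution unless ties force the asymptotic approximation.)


Step 1: Drop any zero differences (none here) and take |d_i|.
|d| = [1, 4, 3, 7, 6, 7, 1, 3, 2, 5, 8]
Step 2: Midrank |d_i| (ties get averaged ranks).
ranks: |1|->1.5, |4|->6, |3|->4.5, |7|->9.5, |6|->8, |7|->9.5, |1|->1.5, |3|->4.5, |2|->3, |5|->7, |8|->11
Step 3: Attach original signs; sum ranks with positive sign and with negative sign.
W+ = 1.5 + 4.5 + 9.5 + 1.5 + 7 = 24
W- = 6 + 9.5 + 8 + 4.5 + 3 + 11 = 42
(Check: W+ + W- = 66 should equal n(n+1)/2 = 66.)
Step 4: Test statistic W = min(W+, W-) = 24.
Step 5: Ties in |d|, so use the tie-corrected normal approximation.
        E[W] = n(n+1)/4 = 11*12/4 = 33.
        Tie groups: |d|=1 (t=2), |d|=3 (t=2), |d|=7 (t=2); sum(t^3 - t) = 18.
        Var[W] = n(n+1)(2n+1)/24 - sum(t^3-t)/48 = 3036/24 - 18/48 = 126.125.
        z = (W - E[W]) / sqrt(Var[W]) = (24 - 33) / 11.2305 = -0.8014.
        Two-sided p = 2*Phi(z) = 0.422908.
Step 6: alpha = 0.1. fail to reject H0.

W+ = 24, W- = 42, W = min = 24, p = 0.422908, fail to reject H0.


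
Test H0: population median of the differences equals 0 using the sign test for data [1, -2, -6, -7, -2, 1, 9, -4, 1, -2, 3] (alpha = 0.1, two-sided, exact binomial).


Step 1: Discard zero differences. Original n = 11; n_eff = number of nonzero differences = 11.
Nonzero differences (with sign): +1, -2, -6, -7, -2, +1, +9, -4, +1, -2, +3
Step 2: Count signs: positive = 5, negative = 6.
Step 3: Under H0: P(positive) = 0.5, so the number of positives S ~ Bin(11, 0.5).
Step 4: Two-sided exact p-value = sum of Bin(11,0.5) probabilities at or below the observed probability = 1.000000.
Step 5: alpha = 0.1. fail to reject H0.

n_eff = 11, pos = 5, neg = 6, p = 1.000000, fail to reject H0.


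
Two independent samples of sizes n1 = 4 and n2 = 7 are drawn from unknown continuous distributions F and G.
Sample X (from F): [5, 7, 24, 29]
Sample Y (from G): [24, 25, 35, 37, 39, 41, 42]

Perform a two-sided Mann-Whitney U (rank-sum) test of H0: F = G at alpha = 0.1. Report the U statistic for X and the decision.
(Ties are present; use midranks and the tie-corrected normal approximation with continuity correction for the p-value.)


Step 1: Combine and sort all 11 observations; assign midranks.
sorted (value, group): (5,X), (7,X), (24,X), (24,Y), (25,Y), (29,X), (35,Y), (37,Y), (39,Y), (41,Y), (42,Y)
ranks: 5->1, 7->2, 24->3.5, 24->3.5, 25->5, 29->6, 35->7, 37->8, 39->9, 41->10, 42->11
Step 2: Rank sum for X: R1 = 1 + 2 + 3.5 + 6 = 12.5.
Step 3: U_X = R1 - n1(n1+1)/2 = 12.5 - 4*5/2 = 12.5 - 10 = 2.5.
       U_Y = n1*n2 - U_X = 28 - 2.5 = 25.5.
Step 4: Ties are present, so use the tie-corrected normal approximation (with continuity correction) for the p-value.
Step 5: p-value = 0.037202; compare to alpha = 0.1. reject H0.

U_X = 2.5, p = 0.037202, reject H0 at alpha = 0.1.


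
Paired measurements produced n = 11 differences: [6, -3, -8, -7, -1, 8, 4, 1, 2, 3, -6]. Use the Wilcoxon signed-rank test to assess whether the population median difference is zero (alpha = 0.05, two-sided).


Step 1: Drop any zero differences (none here) and take |d_i|.
|d| = [6, 3, 8, 7, 1, 8, 4, 1, 2, 3, 6]
Step 2: Midrank |d_i| (ties get averaged ranks).
ranks: |6|->7.5, |3|->4.5, |8|->10.5, |7|->9, |1|->1.5, |8|->10.5, |4|->6, |1|->1.5, |2|->3, |3|->4.5, |6|->7.5
Step 3: Attach original signs; sum ranks with positive sign and with negative sign.
W+ = 7.5 + 10.5 + 6 + 1.5 + 3 + 4.5 = 33
W- = 4.5 + 10.5 + 9 + 1.5 + 7.5 = 33
(Check: W+ + W- = 66 should equal n(n+1)/2 = 66.)
Step 4: Test statistic W = min(W+, W-) = 33.
Step 5: Ties in |d|, so use the tie-corrected normal approximation.
        E[W] = n(n+1)/4 = 11*12/4 = 33.
        Tie groups: |d|=1 (t=2), |d|=3 (t=2), |d|=6 (t=2), |d|=8 (t=2); sum(t^3 - t) = 24.
        Var[W] = n(n+1)(2n+1)/24 - sum(t^3-t)/48 = 3036/24 - 24/48 = 126.
        z = (W - E[W]) / sqrt(Var[W]) = (33 - 33) / 11.2250 = 0.0000.
        Two-sided p = 2*Phi(z) = 1.000000.
Step 6: alpha = 0.05. fail to reject H0.

W+ = 33, W- = 33, W = min = 33, p = 1.000000, fail to reject H0.


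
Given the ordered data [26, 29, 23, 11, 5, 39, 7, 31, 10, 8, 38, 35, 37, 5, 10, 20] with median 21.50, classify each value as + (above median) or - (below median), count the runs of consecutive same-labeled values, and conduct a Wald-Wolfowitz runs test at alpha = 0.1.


Step 1: Compute median = 21.50; label A = above, B = below.
Labels in order: AAABBABABBAAABBB  (n_A = 8, n_B = 8)
Step 2: Count runs R = 8.
Step 3: Under H0 (random ordering), E[R] = 2*n_A*n_B/(n_A+n_B) + 1 = 2*8*8/16 + 1 = 9.0000.
        Var[R] = 2*n_A*n_B*(2*n_A*n_B - n_A - n_B) / ((n_A+n_B)^2 * (n_A+n_B-1)) = 14336/3840 = 3.7333.
        SD[R] = 1.9322.
Step 4: Continuity-corrected z = (R + 0.5 - E[R]) / SD[R] = (8 + 0.5 - 9.0000) / 1.9322 = -0.2588.
Step 5: Two-sided p-value via normal approximation = 2*(1 - Phi(|z|)) = 0.795809.
Step 6: alpha = 0.1. fail to reject H0.

R = 8, z = -0.2588, p = 0.795809, fail to reject H0.


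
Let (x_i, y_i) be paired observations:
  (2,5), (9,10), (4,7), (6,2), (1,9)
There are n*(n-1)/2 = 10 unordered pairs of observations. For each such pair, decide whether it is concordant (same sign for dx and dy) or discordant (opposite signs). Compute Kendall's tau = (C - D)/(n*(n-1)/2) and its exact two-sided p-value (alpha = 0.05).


Step 1: Enumerate the 10 unordered pairs (i,j) with i<j and classify each by sign(x_j-x_i) * sign(y_j-y_i).
  (1,2):dx=+7,dy=+5->C; (1,3):dx=+2,dy=+2->C; (1,4):dx=+4,dy=-3->D; (1,5):dx=-1,dy=+4->D
  (2,3):dx=-5,dy=-3->C; (2,4):dx=-3,dy=-8->C; (2,5):dx=-8,dy=-1->C; (3,4):dx=+2,dy=-5->D
  (3,5):dx=-3,dy=+2->D; (4,5):dx=-5,dy=+7->D
Step 2: C = 5, D = 5, total pairs = 10.
Step 3: tau = (C - D)/(n(n-1)/2) = (5 - 5)/10 = 0.000000.
Step 4: Exact two-sided p-value (enumerate n! = 120 permutations of y under H0): p = 1.000000.
Step 5: alpha = 0.05. fail to reject H0.

tau_b = 0.0000 (C=5, D=5), p = 1.000000, fail to reject H0.


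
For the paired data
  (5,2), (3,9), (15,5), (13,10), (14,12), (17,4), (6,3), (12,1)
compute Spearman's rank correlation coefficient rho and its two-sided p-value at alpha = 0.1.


Step 1: Rank x and y separately (midranks; no ties here).
rank(x): 5->2, 3->1, 15->7, 13->5, 14->6, 17->8, 6->3, 12->4
rank(y): 2->2, 9->6, 5->5, 10->7, 12->8, 4->4, 3->3, 1->1
Step 2: d_i = R_x(i) - R_y(i); compute d_i^2.
  (2-2)^2=0, (1-6)^2=25, (7-5)^2=4, (5-7)^2=4, (6-8)^2=4, (8-4)^2=16, (3-3)^2=0, (4-1)^2=9
sum(d^2) = 62.
Step 3: rho = 1 - 6*62 / (8*(8^2 - 1)) = 1 - 372/504 = 0.261905.
Step 4: Under H0, t = rho * sqrt((n-2)/(1-rho^2)) = 0.6647 ~ t(6).
Step 5: Two-sided p-value from the t-distribution with 6 df = 0.530923.
Step 6: alpha = 0.1. fail to reject H0.

rho = 0.2619, p = 0.530923, fail to reject H0 at alpha = 0.1.


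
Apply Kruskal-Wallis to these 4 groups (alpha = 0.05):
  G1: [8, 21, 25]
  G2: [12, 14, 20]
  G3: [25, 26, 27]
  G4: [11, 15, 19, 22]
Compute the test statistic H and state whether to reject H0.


Step 1: Combine all N = 13 observations and assign midranks.
sorted (value, group, rank): (8,G1,1), (11,G4,2), (12,G2,3), (14,G2,4), (15,G4,5), (19,G4,6), (20,G2,7), (21,G1,8), (22,G4,9), (25,G1,10.5), (25,G3,10.5), (26,G3,12), (27,G3,13)
Step 2: Sum ranks within each group.
R_1 = 19.5 (n_1 = 3)
R_2 = 14 (n_2 = 3)
R_3 = 35.5 (n_3 = 3)
R_4 = 22 (n_4 = 4)
Step 3: H = 12/(N(N+1)) * sum(R_i^2/n_i) - 3(N+1)
     = 12/(13*14) * (19.5^2/3 + 14^2/3 + 35.5^2/3 + 22^2/4) - 3*14
     = 0.065934 * 733.167 - 42
     = 6.340659.
Step 4: Ties present; correction factor C = 1 - 6/(13^3 - 13) = 0.997253. Corrected H = 6.340659 / 0.997253 = 6.358127.
Step 5: Under H0, H ~ chi^2(3); p-value = 0.095429.
Step 6: alpha = 0.05. fail to reject H0.

H = 6.3581, df = 3, p = 0.095429, fail to reject H0.


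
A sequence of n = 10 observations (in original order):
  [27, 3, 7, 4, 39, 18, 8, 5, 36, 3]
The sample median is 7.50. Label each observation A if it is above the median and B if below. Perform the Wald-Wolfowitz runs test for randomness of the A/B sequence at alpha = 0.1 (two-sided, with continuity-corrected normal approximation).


Step 1: Compute median = 7.50; label A = above, B = below.
Labels in order: ABBBAAABAB  (n_A = 5, n_B = 5)
Step 2: Count runs R = 6.
Step 3: Under H0 (random ordering), E[R] = 2*n_A*n_B/(n_A+n_B) + 1 = 2*5*5/10 + 1 = 6.0000.
        Var[R] = 2*n_A*n_B*(2*n_A*n_B - n_A - n_B) / ((n_A+n_B)^2 * (n_A+n_B-1)) = 2000/900 = 2.2222.
        SD[R] = 1.4907.
Step 4: R = E[R], so z = 0 with no continuity correction.
Step 5: Two-sided p-value via normal approximation = 2*(1 - Phi(|z|)) = 1.000000.
Step 6: alpha = 0.1. fail to reject H0.

R = 6, z = 0.0000, p = 1.000000, fail to reject H0.


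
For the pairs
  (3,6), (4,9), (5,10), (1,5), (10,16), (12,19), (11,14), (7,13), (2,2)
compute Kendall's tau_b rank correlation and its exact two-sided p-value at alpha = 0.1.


Step 1: Enumerate the 36 unordered pairs (i,j) with i<j and classify each by sign(x_j-x_i) * sign(y_j-y_i).
  (1,2):dx=+1,dy=+3->C; (1,3):dx=+2,dy=+4->C; (1,4):dx=-2,dy=-1->C; (1,5):dx=+7,dy=+10->C
  (1,6):dx=+9,dy=+13->C; (1,7):dx=+8,dy=+8->C; (1,8):dx=+4,dy=+7->C; (1,9):dx=-1,dy=-4->C
  (2,3):dx=+1,dy=+1->C; (2,4):dx=-3,dy=-4->C; (2,5):dx=+6,dy=+7->C; (2,6):dx=+8,dy=+10->C
  (2,7):dx=+7,dy=+5->C; (2,8):dx=+3,dy=+4->C; (2,9):dx=-2,dy=-7->C; (3,4):dx=-4,dy=-5->C
  (3,5):dx=+5,dy=+6->C; (3,6):dx=+7,dy=+9->C; (3,7):dx=+6,dy=+4->C; (3,8):dx=+2,dy=+3->C
  (3,9):dx=-3,dy=-8->C; (4,5):dx=+9,dy=+11->C; (4,6):dx=+11,dy=+14->C; (4,7):dx=+10,dy=+9->C
  (4,8):dx=+6,dy=+8->C; (4,9):dx=+1,dy=-3->D; (5,6):dx=+2,dy=+3->C; (5,7):dx=+1,dy=-2->D
  (5,8):dx=-3,dy=-3->C; (5,9):dx=-8,dy=-14->C; (6,7):dx=-1,dy=-5->C; (6,8):dx=-5,dy=-6->C
  (6,9):dx=-10,dy=-17->C; (7,8):dx=-4,dy=-1->C; (7,9):dx=-9,dy=-12->C; (8,9):dx=-5,dy=-11->C
Step 2: C = 34, D = 2, total pairs = 36.
Step 3: tau = (C - D)/(n(n-1)/2) = (34 - 2)/36 = 0.888889.
Step 4: Exact two-sided p-value (enumerate n! = 362880 permutations of y under H0): p = 0.000243.
Step 5: alpha = 0.1. reject H0.

tau_b = 0.8889 (C=34, D=2), p = 0.000243, reject H0.


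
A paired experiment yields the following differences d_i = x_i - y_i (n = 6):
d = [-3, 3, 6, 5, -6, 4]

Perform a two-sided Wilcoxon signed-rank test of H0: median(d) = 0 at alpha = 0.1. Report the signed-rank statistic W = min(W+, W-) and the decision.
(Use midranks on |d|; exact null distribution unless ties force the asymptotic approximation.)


Step 1: Drop any zero differences (none here) and take |d_i|.
|d| = [3, 3, 6, 5, 6, 4]
Step 2: Midrank |d_i| (ties get averaged ranks).
ranks: |3|->1.5, |3|->1.5, |6|->5.5, |5|->4, |6|->5.5, |4|->3
Step 3: Attach original signs; sum ranks with positive sign and with negative sign.
W+ = 1.5 + 5.5 + 4 + 3 = 14
W- = 1.5 + 5.5 = 7
(Check: W+ + W- = 21 should equal n(n+1)/2 = 21.)
Step 4: Test statistic W = min(W+, W-) = 7.
Step 5: Ties in |d|, so use the tie-corrected normal approximation.
        E[W] = n(n+1)/4 = 6*7/4 = 10.5.
        Tie groups: |d|=3 (t=2), |d|=6 (t=2); sum(t^3 - t) = 12.
        Var[W] = n(n+1)(2n+1)/24 - sum(t^3-t)/48 = 546/24 - 12/48 = 22.5.
        z = (W - E[W]) / sqrt(Var[W]) = (7 - 10.5) / 4.7434 = -0.7379.
        Two-sided p = 2*Phi(z) = 0.460597.
Step 6: alpha = 0.1. fail to reject H0.

W+ = 14, W- = 7, W = min = 7, p = 0.460597, fail to reject H0.


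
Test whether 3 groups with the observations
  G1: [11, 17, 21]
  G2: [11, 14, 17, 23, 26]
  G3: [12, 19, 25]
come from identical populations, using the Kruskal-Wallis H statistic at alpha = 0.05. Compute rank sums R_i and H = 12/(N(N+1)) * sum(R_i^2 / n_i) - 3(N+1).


Step 1: Combine all N = 11 observations and assign midranks.
sorted (value, group, rank): (11,G1,1.5), (11,G2,1.5), (12,G3,3), (14,G2,4), (17,G1,5.5), (17,G2,5.5), (19,G3,7), (21,G1,8), (23,G2,9), (25,G3,10), (26,G2,11)
Step 2: Sum ranks within each group.
R_1 = 15 (n_1 = 3)
R_2 = 31 (n_2 = 5)
R_3 = 20 (n_3 = 3)
Step 3: H = 12/(N(N+1)) * sum(R_i^2/n_i) - 3(N+1)
     = 12/(11*12) * (15^2/3 + 31^2/5 + 20^2/3) - 3*12
     = 0.090909 * 400.533 - 36
     = 0.412121.
Step 4: Ties present; correction factor C = 1 - 12/(11^3 - 11) = 0.990909. Corrected H = 0.412121 / 0.990909 = 0.415902.
Step 5: Under H0, H ~ chi^2(2); p-value = 0.812247.
Step 6: alpha = 0.05. fail to reject H0.

H = 0.4159, df = 2, p = 0.812247, fail to reject H0.


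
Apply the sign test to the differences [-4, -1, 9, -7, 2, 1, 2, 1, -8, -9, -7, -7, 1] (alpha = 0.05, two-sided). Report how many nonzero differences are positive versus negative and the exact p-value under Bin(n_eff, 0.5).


Step 1: Discard zero differences. Original n = 13; n_eff = number of nonzero differences = 13.
Nonzero differences (with sign): -4, -1, +9, -7, +2, +1, +2, +1, -8, -9, -7, -7, +1
Step 2: Count signs: positive = 6, negative = 7.
Step 3: Under H0: P(positive) = 0.5, so the number of positives S ~ Bin(13, 0.5).
Step 4: Two-sided exact p-value = sum of Bin(13,0.5) probabilities at or below the observed probability = 1.000000.
Step 5: alpha = 0.05. fail to reject H0.

n_eff = 13, pos = 6, neg = 7, p = 1.000000, fail to reject H0.


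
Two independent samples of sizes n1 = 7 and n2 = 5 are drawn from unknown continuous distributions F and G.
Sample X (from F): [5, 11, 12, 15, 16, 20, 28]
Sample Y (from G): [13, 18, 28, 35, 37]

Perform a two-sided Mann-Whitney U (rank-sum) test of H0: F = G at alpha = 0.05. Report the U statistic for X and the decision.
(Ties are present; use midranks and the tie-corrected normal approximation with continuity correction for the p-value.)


Step 1: Combine and sort all 12 observations; assign midranks.
sorted (value, group): (5,X), (11,X), (12,X), (13,Y), (15,X), (16,X), (18,Y), (20,X), (28,X), (28,Y), (35,Y), (37,Y)
ranks: 5->1, 11->2, 12->3, 13->4, 15->5, 16->6, 18->7, 20->8, 28->9.5, 28->9.5, 35->11, 37->12
Step 2: Rank sum for X: R1 = 1 + 2 + 3 + 5 + 6 + 8 + 9.5 = 34.5.
Step 3: U_X = R1 - n1(n1+1)/2 = 34.5 - 7*8/2 = 34.5 - 28 = 6.5.
       U_Y = n1*n2 - U_X = 35 - 6.5 = 28.5.
Step 4: Ties are present, so use the tie-corrected normal approximation (with continuity correction) for the p-value.
Step 5: p-value = 0.087602; compare to alpha = 0.05. fail to reject H0.

U_X = 6.5, p = 0.087602, fail to reject H0 at alpha = 0.05.


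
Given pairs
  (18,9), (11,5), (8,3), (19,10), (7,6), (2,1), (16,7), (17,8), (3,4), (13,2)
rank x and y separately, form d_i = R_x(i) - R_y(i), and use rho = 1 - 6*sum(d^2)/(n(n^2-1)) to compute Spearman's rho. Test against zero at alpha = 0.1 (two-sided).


Step 1: Rank x and y separately (midranks; no ties here).
rank(x): 18->9, 11->5, 8->4, 19->10, 7->3, 2->1, 16->7, 17->8, 3->2, 13->6
rank(y): 9->9, 5->5, 3->3, 10->10, 6->6, 1->1, 7->7, 8->8, 4->4, 2->2
Step 2: d_i = R_x(i) - R_y(i); compute d_i^2.
  (9-9)^2=0, (5-5)^2=0, (4-3)^2=1, (10-10)^2=0, (3-6)^2=9, (1-1)^2=0, (7-7)^2=0, (8-8)^2=0, (2-4)^2=4, (6-2)^2=16
sum(d^2) = 30.
Step 3: rho = 1 - 6*30 / (10*(10^2 - 1)) = 1 - 180/990 = 0.818182.
Step 4: Under H0, t = rho * sqrt((n-2)/(1-rho^2)) = 4.0249 ~ t(8).
Step 5: Two-sided p-value from the t-distribution with 8 df = 0.003815.
Step 6: alpha = 0.1. reject H0.

rho = 0.8182, p = 0.003815, reject H0 at alpha = 0.1.


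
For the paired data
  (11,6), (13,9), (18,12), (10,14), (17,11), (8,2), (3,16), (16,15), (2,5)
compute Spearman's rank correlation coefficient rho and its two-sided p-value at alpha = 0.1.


Step 1: Rank x and y separately (midranks; no ties here).
rank(x): 11->5, 13->6, 18->9, 10->4, 17->8, 8->3, 3->2, 16->7, 2->1
rank(y): 6->3, 9->4, 12->6, 14->7, 11->5, 2->1, 16->9, 15->8, 5->2
Step 2: d_i = R_x(i) - R_y(i); compute d_i^2.
  (5-3)^2=4, (6-4)^2=4, (9-6)^2=9, (4-7)^2=9, (8-5)^2=9, (3-1)^2=4, (2-9)^2=49, (7-8)^2=1, (1-2)^2=1
sum(d^2) = 90.
Step 3: rho = 1 - 6*90 / (9*(9^2 - 1)) = 1 - 540/720 = 0.250000.
Step 4: Under H0, t = rho * sqrt((n-2)/(1-rho^2)) = 0.6831 ~ t(7).
Step 5: Two-sided p-value from the t-distribution with 7 df = 0.516490.
Step 6: alpha = 0.1. fail to reject H0.

rho = 0.2500, p = 0.516490, fail to reject H0 at alpha = 0.1.


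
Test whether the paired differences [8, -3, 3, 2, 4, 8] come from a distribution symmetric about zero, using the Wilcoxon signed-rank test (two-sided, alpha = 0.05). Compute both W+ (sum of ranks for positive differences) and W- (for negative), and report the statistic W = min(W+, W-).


Step 1: Drop any zero differences (none here) and take |d_i|.
|d| = [8, 3, 3, 2, 4, 8]
Step 2: Midrank |d_i| (ties get averaged ranks).
ranks: |8|->5.5, |3|->2.5, |3|->2.5, |2|->1, |4|->4, |8|->5.5
Step 3: Attach original signs; sum ranks with positive sign and with negative sign.
W+ = 5.5 + 2.5 + 1 + 4 + 5.5 = 18.5
W- = 2.5 = 2.5
(Check: W+ + W- = 21 should equal n(n+1)/2 = 21.)
Step 4: Test statistic W = min(W+, W-) = 2.5.
Step 5: Ties in |d|, so use the tie-corrected normal approximation.
        E[W] = n(n+1)/4 = 6*7/4 = 10.5.
        Tie groups: |d|=3 (t=2), |d|=8 (t=2); sum(t^3 - t) = 12.
        Var[W] = n(n+1)(2n+1)/24 - sum(t^3-t)/48 = 546/24 - 12/48 = 22.5.
        z = (W - E[W]) / sqrt(Var[W]) = (2.5 - 10.5) / 4.7434 = -1.6865.
        Two-sided p = 2*Phi(z) = 0.091690.
Step 6: alpha = 0.05. fail to reject H0.

W+ = 18.5, W- = 2.5, W = min = 2.5, p = 0.091690, fail to reject H0.


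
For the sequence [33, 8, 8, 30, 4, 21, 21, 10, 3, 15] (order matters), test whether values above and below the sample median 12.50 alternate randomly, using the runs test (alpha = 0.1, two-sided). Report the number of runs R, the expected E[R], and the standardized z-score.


Step 1: Compute median = 12.50; label A = above, B = below.
Labels in order: ABBABAABBA  (n_A = 5, n_B = 5)
Step 2: Count runs R = 7.
Step 3: Under H0 (random ordering), E[R] = 2*n_A*n_B/(n_A+n_B) + 1 = 2*5*5/10 + 1 = 6.0000.
        Var[R] = 2*n_A*n_B*(2*n_A*n_B - n_A - n_B) / ((n_A+n_B)^2 * (n_A+n_B-1)) = 2000/900 = 2.2222.
        SD[R] = 1.4907.
Step 4: Continuity-corrected z = (R - 0.5 - E[R]) / SD[R] = (7 - 0.5 - 6.0000) / 1.4907 = 0.3354.
Step 5: Two-sided p-value via normal approximation = 2*(1 - Phi(|z|)) = 0.737316.
Step 6: alpha = 0.1. fail to reject H0.

R = 7, z = 0.3354, p = 0.737316, fail to reject H0.


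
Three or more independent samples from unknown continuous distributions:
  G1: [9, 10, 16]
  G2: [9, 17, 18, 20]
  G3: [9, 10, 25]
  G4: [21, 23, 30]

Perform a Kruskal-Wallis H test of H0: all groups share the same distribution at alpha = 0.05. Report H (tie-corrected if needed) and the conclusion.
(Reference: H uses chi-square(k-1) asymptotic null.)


Step 1: Combine all N = 13 observations and assign midranks.
sorted (value, group, rank): (9,G1,2), (9,G2,2), (9,G3,2), (10,G1,4.5), (10,G3,4.5), (16,G1,6), (17,G2,7), (18,G2,8), (20,G2,9), (21,G4,10), (23,G4,11), (25,G3,12), (30,G4,13)
Step 2: Sum ranks within each group.
R_1 = 12.5 (n_1 = 3)
R_2 = 26 (n_2 = 4)
R_3 = 18.5 (n_3 = 3)
R_4 = 34 (n_4 = 3)
Step 3: H = 12/(N(N+1)) * sum(R_i^2/n_i) - 3(N+1)
     = 12/(13*14) * (12.5^2/3 + 26^2/4 + 18.5^2/3 + 34^2/3) - 3*14
     = 0.065934 * 720.5 - 42
     = 5.505495.
Step 4: Ties present; correction factor C = 1 - 30/(13^3 - 13) = 0.986264. Corrected H = 5.505495 / 0.986264 = 5.582173.
Step 5: Under H0, H ~ chi^2(3); p-value = 0.133806.
Step 6: alpha = 0.05. fail to reject H0.

H = 5.5822, df = 3, p = 0.133806, fail to reject H0.


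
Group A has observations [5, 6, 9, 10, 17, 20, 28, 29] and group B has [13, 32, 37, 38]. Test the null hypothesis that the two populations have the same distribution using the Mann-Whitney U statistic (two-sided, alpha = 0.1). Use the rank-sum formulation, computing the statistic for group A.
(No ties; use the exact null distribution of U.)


Step 1: Combine and sort all 12 observations; assign midranks.
sorted (value, group): (5,X), (6,X), (9,X), (10,X), (13,Y), (17,X), (20,X), (28,X), (29,X), (32,Y), (37,Y), (38,Y)
ranks: 5->1, 6->2, 9->3, 10->4, 13->5, 17->6, 20->7, 28->8, 29->9, 32->10, 37->11, 38->12
Step 2: Rank sum for X: R1 = 1 + 2 + 3 + 4 + 6 + 7 + 8 + 9 = 40.
Step 3: U_X = R1 - n1(n1+1)/2 = 40 - 8*9/2 = 40 - 36 = 4.
       U_Y = n1*n2 - U_X = 32 - 4 = 28.
Step 4: No ties, so the exact null distribution of U (based on enumerating the C(12,8) = 495 equally likely rank assignments) gives the two-sided p-value.
Step 5: p-value = 0.048485; compare to alpha = 0.1. reject H0.

U_X = 4, p = 0.048485, reject H0 at alpha = 0.1.


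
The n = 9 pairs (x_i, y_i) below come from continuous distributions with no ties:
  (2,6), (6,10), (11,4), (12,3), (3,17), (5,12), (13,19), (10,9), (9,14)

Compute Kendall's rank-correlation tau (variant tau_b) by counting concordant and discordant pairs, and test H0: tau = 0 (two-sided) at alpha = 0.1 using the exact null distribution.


Step 1: Enumerate the 36 unordered pairs (i,j) with i<j and classify each by sign(x_j-x_i) * sign(y_j-y_i).
  (1,2):dx=+4,dy=+4->C; (1,3):dx=+9,dy=-2->D; (1,4):dx=+10,dy=-3->D; (1,5):dx=+1,dy=+11->C
  (1,6):dx=+3,dy=+6->C; (1,7):dx=+11,dy=+13->C; (1,8):dx=+8,dy=+3->C; (1,9):dx=+7,dy=+8->C
  (2,3):dx=+5,dy=-6->D; (2,4):dx=+6,dy=-7->D; (2,5):dx=-3,dy=+7->D; (2,6):dx=-1,dy=+2->D
  (2,7):dx=+7,dy=+9->C; (2,8):dx=+4,dy=-1->D; (2,9):dx=+3,dy=+4->C; (3,4):dx=+1,dy=-1->D
  (3,5):dx=-8,dy=+13->D; (3,6):dx=-6,dy=+8->D; (3,7):dx=+2,dy=+15->C; (3,8):dx=-1,dy=+5->D
  (3,9):dx=-2,dy=+10->D; (4,5):dx=-9,dy=+14->D; (4,6):dx=-7,dy=+9->D; (4,7):dx=+1,dy=+16->C
  (4,8):dx=-2,dy=+6->D; (4,9):dx=-3,dy=+11->D; (5,6):dx=+2,dy=-5->D; (5,7):dx=+10,dy=+2->C
  (5,8):dx=+7,dy=-8->D; (5,9):dx=+6,dy=-3->D; (6,7):dx=+8,dy=+7->C; (6,8):dx=+5,dy=-3->D
  (6,9):dx=+4,dy=+2->C; (7,8):dx=-3,dy=-10->C; (7,9):dx=-4,dy=-5->C; (8,9):dx=-1,dy=+5->D
Step 2: C = 15, D = 21, total pairs = 36.
Step 3: tau = (C - D)/(n(n-1)/2) = (15 - 21)/36 = -0.166667.
Step 4: Exact two-sided p-value (enumerate n! = 362880 permutations of y under H0): p = 0.612202.
Step 5: alpha = 0.1. fail to reject H0.

tau_b = -0.1667 (C=15, D=21), p = 0.612202, fail to reject H0.


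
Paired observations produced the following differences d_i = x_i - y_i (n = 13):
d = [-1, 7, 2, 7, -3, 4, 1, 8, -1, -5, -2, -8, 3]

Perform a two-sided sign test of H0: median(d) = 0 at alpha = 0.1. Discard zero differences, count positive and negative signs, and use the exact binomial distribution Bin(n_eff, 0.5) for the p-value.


Step 1: Discard zero differences. Original n = 13; n_eff = number of nonzero differences = 13.
Nonzero differences (with sign): -1, +7, +2, +7, -3, +4, +1, +8, -1, -5, -2, -8, +3
Step 2: Count signs: positive = 7, negative = 6.
Step 3: Under H0: P(positive) = 0.5, so the number of positives S ~ Bin(13, 0.5).
Step 4: Two-sided exact p-value = sum of Bin(13,0.5) probabilities at or below the observed probability = 1.000000.
Step 5: alpha = 0.1. fail to reject H0.

n_eff = 13, pos = 7, neg = 6, p = 1.000000, fail to reject H0.


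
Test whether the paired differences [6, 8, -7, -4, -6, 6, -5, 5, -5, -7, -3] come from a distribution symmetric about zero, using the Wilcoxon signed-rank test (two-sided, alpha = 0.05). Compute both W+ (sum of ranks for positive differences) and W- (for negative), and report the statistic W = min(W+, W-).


Step 1: Drop any zero differences (none here) and take |d_i|.
|d| = [6, 8, 7, 4, 6, 6, 5, 5, 5, 7, 3]
Step 2: Midrank |d_i| (ties get averaged ranks).
ranks: |6|->7, |8|->11, |7|->9.5, |4|->2, |6|->7, |6|->7, |5|->4, |5|->4, |5|->4, |7|->9.5, |3|->1
Step 3: Attach original signs; sum ranks with positive sign and with negative sign.
W+ = 7 + 11 + 7 + 4 = 29
W- = 9.5 + 2 + 7 + 4 + 4 + 9.5 + 1 = 37
(Check: W+ + W- = 66 should equal n(n+1)/2 = 66.)
Step 4: Test statistic W = min(W+, W-) = 29.
Step 5: Ties in |d|, so use the tie-corrected normal approximation.
        E[W] = n(n+1)/4 = 11*12/4 = 33.
        Tie groups: |d|=5 (t=3), |d|=6 (t=3), |d|=7 (t=2); sum(t^3 - t) = 54.
        Var[W] = n(n+1)(2n+1)/24 - sum(t^3-t)/48 = 3036/24 - 54/48 = 125.375.
        z = (W - E[W]) / sqrt(Var[W]) = (29 - 33) / 11.1971 = -0.3572.
        Two-sided p = 2*Phi(z) = 0.720916.
Step 6: alpha = 0.05. fail to reject H0.

W+ = 29, W- = 37, W = min = 29, p = 0.720916, fail to reject H0.


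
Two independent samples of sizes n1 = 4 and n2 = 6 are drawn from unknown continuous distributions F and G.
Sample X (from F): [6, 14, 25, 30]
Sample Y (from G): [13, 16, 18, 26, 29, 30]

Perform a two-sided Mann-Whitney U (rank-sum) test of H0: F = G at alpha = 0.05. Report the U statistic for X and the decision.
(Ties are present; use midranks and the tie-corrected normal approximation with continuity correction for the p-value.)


Step 1: Combine and sort all 10 observations; assign midranks.
sorted (value, group): (6,X), (13,Y), (14,X), (16,Y), (18,Y), (25,X), (26,Y), (29,Y), (30,X), (30,Y)
ranks: 6->1, 13->2, 14->3, 16->4, 18->5, 25->6, 26->7, 29->8, 30->9.5, 30->9.5
Step 2: Rank sum for X: R1 = 1 + 3 + 6 + 9.5 = 19.5.
Step 3: U_X = R1 - n1(n1+1)/2 = 19.5 - 4*5/2 = 19.5 - 10 = 9.5.
       U_Y = n1*n2 - U_X = 24 - 9.5 = 14.5.
Step 4: Ties are present, so use the tie-corrected normal approximation (with continuity correction) for the p-value.
Step 5: p-value = 0.668870; compare to alpha = 0.05. fail to reject H0.

U_X = 9.5, p = 0.668870, fail to reject H0 at alpha = 0.05.


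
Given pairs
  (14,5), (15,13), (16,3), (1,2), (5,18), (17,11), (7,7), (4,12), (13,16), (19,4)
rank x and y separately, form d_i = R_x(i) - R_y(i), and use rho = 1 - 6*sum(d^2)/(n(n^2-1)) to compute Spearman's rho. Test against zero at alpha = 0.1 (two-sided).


Step 1: Rank x and y separately (midranks; no ties here).
rank(x): 14->6, 15->7, 16->8, 1->1, 5->3, 17->9, 7->4, 4->2, 13->5, 19->10
rank(y): 5->4, 13->8, 3->2, 2->1, 18->10, 11->6, 7->5, 12->7, 16->9, 4->3
Step 2: d_i = R_x(i) - R_y(i); compute d_i^2.
  (6-4)^2=4, (7-8)^2=1, (8-2)^2=36, (1-1)^2=0, (3-10)^2=49, (9-6)^2=9, (4-5)^2=1, (2-7)^2=25, (5-9)^2=16, (10-3)^2=49
sum(d^2) = 190.
Step 3: rho = 1 - 6*190 / (10*(10^2 - 1)) = 1 - 1140/990 = -0.151515.
Step 4: Under H0, t = rho * sqrt((n-2)/(1-rho^2)) = -0.4336 ~ t(8).
Step 5: Two-sided p-value from the t-distribution with 8 df = 0.676065.
Step 6: alpha = 0.1. fail to reject H0.

rho = -0.1515, p = 0.676065, fail to reject H0 at alpha = 0.1.


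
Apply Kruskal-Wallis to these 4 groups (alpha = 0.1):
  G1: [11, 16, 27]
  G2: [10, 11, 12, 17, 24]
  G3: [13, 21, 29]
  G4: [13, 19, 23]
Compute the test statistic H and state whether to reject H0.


Step 1: Combine all N = 14 observations and assign midranks.
sorted (value, group, rank): (10,G2,1), (11,G1,2.5), (11,G2,2.5), (12,G2,4), (13,G3,5.5), (13,G4,5.5), (16,G1,7), (17,G2,8), (19,G4,9), (21,G3,10), (23,G4,11), (24,G2,12), (27,G1,13), (29,G3,14)
Step 2: Sum ranks within each group.
R_1 = 22.5 (n_1 = 3)
R_2 = 27.5 (n_2 = 5)
R_3 = 29.5 (n_3 = 3)
R_4 = 25.5 (n_4 = 3)
Step 3: H = 12/(N(N+1)) * sum(R_i^2/n_i) - 3(N+1)
     = 12/(14*15) * (22.5^2/3 + 27.5^2/5 + 29.5^2/3 + 25.5^2/3) - 3*15
     = 0.057143 * 826.833 - 45
     = 2.247619.
Step 4: Ties present; correction factor C = 1 - 12/(14^3 - 14) = 0.995604. Corrected H = 2.247619 / 0.995604 = 2.257542.
Step 5: Under H0, H ~ chi^2(3); p-value = 0.520703.
Step 6: alpha = 0.1. fail to reject H0.

H = 2.2575, df = 3, p = 0.520703, fail to reject H0.


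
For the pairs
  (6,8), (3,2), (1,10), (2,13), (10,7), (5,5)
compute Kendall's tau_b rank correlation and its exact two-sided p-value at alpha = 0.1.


Step 1: Enumerate the 15 unordered pairs (i,j) with i<j and classify each by sign(x_j-x_i) * sign(y_j-y_i).
  (1,2):dx=-3,dy=-6->C; (1,3):dx=-5,dy=+2->D; (1,4):dx=-4,dy=+5->D; (1,5):dx=+4,dy=-1->D
  (1,6):dx=-1,dy=-3->C; (2,3):dx=-2,dy=+8->D; (2,4):dx=-1,dy=+11->D; (2,5):dx=+7,dy=+5->C
  (2,6):dx=+2,dy=+3->C; (3,4):dx=+1,dy=+3->C; (3,5):dx=+9,dy=-3->D; (3,6):dx=+4,dy=-5->D
  (4,5):dx=+8,dy=-6->D; (4,6):dx=+3,dy=-8->D; (5,6):dx=-5,dy=-2->C
Step 2: C = 6, D = 9, total pairs = 15.
Step 3: tau = (C - D)/(n(n-1)/2) = (6 - 9)/15 = -0.200000.
Step 4: Exact two-sided p-value (enumerate n! = 720 permutations of y under H0): p = 0.719444.
Step 5: alpha = 0.1. fail to reject H0.

tau_b = -0.2000 (C=6, D=9), p = 0.719444, fail to reject H0.


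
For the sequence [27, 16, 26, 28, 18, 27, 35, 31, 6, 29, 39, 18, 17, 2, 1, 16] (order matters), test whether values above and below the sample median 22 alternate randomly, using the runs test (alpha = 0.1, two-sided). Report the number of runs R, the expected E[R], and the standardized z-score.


Step 1: Compute median = 22; label A = above, B = below.
Labels in order: ABAABAAABAABBBBB  (n_A = 8, n_B = 8)
Step 2: Count runs R = 8.
Step 3: Under H0 (random ordering), E[R] = 2*n_A*n_B/(n_A+n_B) + 1 = 2*8*8/16 + 1 = 9.0000.
        Var[R] = 2*n_A*n_B*(2*n_A*n_B - n_A - n_B) / ((n_A+n_B)^2 * (n_A+n_B-1)) = 14336/3840 = 3.7333.
        SD[R] = 1.9322.
Step 4: Continuity-corrected z = (R + 0.5 - E[R]) / SD[R] = (8 + 0.5 - 9.0000) / 1.9322 = -0.2588.
Step 5: Two-sided p-value via normal approximation = 2*(1 - Phi(|z|)) = 0.795809.
Step 6: alpha = 0.1. fail to reject H0.

R = 8, z = -0.2588, p = 0.795809, fail to reject H0.


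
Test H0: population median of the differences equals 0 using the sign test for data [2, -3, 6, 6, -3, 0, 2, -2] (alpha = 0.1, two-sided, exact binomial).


Step 1: Discard zero differences. Original n = 8; n_eff = number of nonzero differences = 7.
Nonzero differences (with sign): +2, -3, +6, +6, -3, +2, -2
Step 2: Count signs: positive = 4, negative = 3.
Step 3: Under H0: P(positive) = 0.5, so the number of positives S ~ Bin(7, 0.5).
Step 4: Two-sided exact p-value = sum of Bin(7,0.5) probabilities at or below the observed probability = 1.000000.
Step 5: alpha = 0.1. fail to reject H0.

n_eff = 7, pos = 4, neg = 3, p = 1.000000, fail to reject H0.


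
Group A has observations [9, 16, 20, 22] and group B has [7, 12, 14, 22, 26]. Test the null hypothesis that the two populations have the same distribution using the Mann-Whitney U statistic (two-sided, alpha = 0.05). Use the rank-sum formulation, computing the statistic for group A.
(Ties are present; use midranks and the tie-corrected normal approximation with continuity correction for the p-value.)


Step 1: Combine and sort all 9 observations; assign midranks.
sorted (value, group): (7,Y), (9,X), (12,Y), (14,Y), (16,X), (20,X), (22,X), (22,Y), (26,Y)
ranks: 7->1, 9->2, 12->3, 14->4, 16->5, 20->6, 22->7.5, 22->7.5, 26->9
Step 2: Rank sum for X: R1 = 2 + 5 + 6 + 7.5 = 20.5.
Step 3: U_X = R1 - n1(n1+1)/2 = 20.5 - 4*5/2 = 20.5 - 10 = 10.5.
       U_Y = n1*n2 - U_X = 20 - 10.5 = 9.5.
Step 4: Ties are present, so use the tie-corrected normal approximation (with continuity correction) for the p-value.
Step 5: p-value = 1.000000; compare to alpha = 0.05. fail to reject H0.

U_X = 10.5, p = 1.000000, fail to reject H0 at alpha = 0.05.


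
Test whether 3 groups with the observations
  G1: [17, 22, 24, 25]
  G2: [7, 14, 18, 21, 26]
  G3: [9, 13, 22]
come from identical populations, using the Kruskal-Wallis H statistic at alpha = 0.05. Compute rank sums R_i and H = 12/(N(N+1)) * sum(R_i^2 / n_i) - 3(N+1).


Step 1: Combine all N = 12 observations and assign midranks.
sorted (value, group, rank): (7,G2,1), (9,G3,2), (13,G3,3), (14,G2,4), (17,G1,5), (18,G2,6), (21,G2,7), (22,G1,8.5), (22,G3,8.5), (24,G1,10), (25,G1,11), (26,G2,12)
Step 2: Sum ranks within each group.
R_1 = 34.5 (n_1 = 4)
R_2 = 30 (n_2 = 5)
R_3 = 13.5 (n_3 = 3)
Step 3: H = 12/(N(N+1)) * sum(R_i^2/n_i) - 3(N+1)
     = 12/(12*13) * (34.5^2/4 + 30^2/5 + 13.5^2/3) - 3*13
     = 0.076923 * 538.312 - 39
     = 2.408654.
Step 4: Ties present; correction factor C = 1 - 6/(12^3 - 12) = 0.996503. Corrected H = 2.408654 / 0.996503 = 2.417105.
Step 5: Under H0, H ~ chi^2(2); p-value = 0.298629.
Step 6: alpha = 0.05. fail to reject H0.

H = 2.4171, df = 2, p = 0.298629, fail to reject H0.


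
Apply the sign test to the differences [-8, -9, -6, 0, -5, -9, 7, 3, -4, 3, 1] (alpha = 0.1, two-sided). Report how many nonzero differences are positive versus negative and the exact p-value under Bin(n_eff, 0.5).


Step 1: Discard zero differences. Original n = 11; n_eff = number of nonzero differences = 10.
Nonzero differences (with sign): -8, -9, -6, -5, -9, +7, +3, -4, +3, +1
Step 2: Count signs: positive = 4, negative = 6.
Step 3: Under H0: P(positive) = 0.5, so the number of positives S ~ Bin(10, 0.5).
Step 4: Two-sided exact p-value = sum of Bin(10,0.5) probabilities at or below the observed probability = 0.753906.
Step 5: alpha = 0.1. fail to reject H0.

n_eff = 10, pos = 4, neg = 6, p = 0.753906, fail to reject H0.


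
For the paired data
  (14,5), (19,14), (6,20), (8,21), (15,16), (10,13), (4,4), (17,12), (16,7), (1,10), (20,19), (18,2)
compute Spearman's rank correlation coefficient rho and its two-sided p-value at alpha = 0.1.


Step 1: Rank x and y separately (midranks; no ties here).
rank(x): 14->6, 19->11, 6->3, 8->4, 15->7, 10->5, 4->2, 17->9, 16->8, 1->1, 20->12, 18->10
rank(y): 5->3, 14->8, 20->11, 21->12, 16->9, 13->7, 4->2, 12->6, 7->4, 10->5, 19->10, 2->1
Step 2: d_i = R_x(i) - R_y(i); compute d_i^2.
  (6-3)^2=9, (11-8)^2=9, (3-11)^2=64, (4-12)^2=64, (7-9)^2=4, (5-7)^2=4, (2-2)^2=0, (9-6)^2=9, (8-4)^2=16, (1-5)^2=16, (12-10)^2=4, (10-1)^2=81
sum(d^2) = 280.
Step 3: rho = 1 - 6*280 / (12*(12^2 - 1)) = 1 - 1680/1716 = 0.020979.
Step 4: Under H0, t = rho * sqrt((n-2)/(1-rho^2)) = 0.0664 ~ t(10).
Step 5: Two-sided p-value from the t-distribution with 10 df = 0.948402.
Step 6: alpha = 0.1. fail to reject H0.

rho = 0.0210, p = 0.948402, fail to reject H0 at alpha = 0.1.


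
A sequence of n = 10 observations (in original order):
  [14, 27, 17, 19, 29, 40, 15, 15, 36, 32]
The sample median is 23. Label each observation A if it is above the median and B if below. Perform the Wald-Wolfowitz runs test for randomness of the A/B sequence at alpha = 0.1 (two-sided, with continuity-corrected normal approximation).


Step 1: Compute median = 23; label A = above, B = below.
Labels in order: BABBAABBAA  (n_A = 5, n_B = 5)
Step 2: Count runs R = 6.
Step 3: Under H0 (random ordering), E[R] = 2*n_A*n_B/(n_A+n_B) + 1 = 2*5*5/10 + 1 = 6.0000.
        Var[R] = 2*n_A*n_B*(2*n_A*n_B - n_A - n_B) / ((n_A+n_B)^2 * (n_A+n_B-1)) = 2000/900 = 2.2222.
        SD[R] = 1.4907.
Step 4: R = E[R], so z = 0 with no continuity correction.
Step 5: Two-sided p-value via normal approximation = 2*(1 - Phi(|z|)) = 1.000000.
Step 6: alpha = 0.1. fail to reject H0.

R = 6, z = 0.0000, p = 1.000000, fail to reject H0.


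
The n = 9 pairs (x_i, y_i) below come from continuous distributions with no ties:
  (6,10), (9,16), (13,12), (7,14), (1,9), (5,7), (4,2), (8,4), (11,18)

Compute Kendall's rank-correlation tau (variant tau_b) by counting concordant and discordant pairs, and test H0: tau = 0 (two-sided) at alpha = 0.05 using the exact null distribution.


Step 1: Enumerate the 36 unordered pairs (i,j) with i<j and classify each by sign(x_j-x_i) * sign(y_j-y_i).
  (1,2):dx=+3,dy=+6->C; (1,3):dx=+7,dy=+2->C; (1,4):dx=+1,dy=+4->C; (1,5):dx=-5,dy=-1->C
  (1,6):dx=-1,dy=-3->C; (1,7):dx=-2,dy=-8->C; (1,8):dx=+2,dy=-6->D; (1,9):dx=+5,dy=+8->C
  (2,3):dx=+4,dy=-4->D; (2,4):dx=-2,dy=-2->C; (2,5):dx=-8,dy=-7->C; (2,6):dx=-4,dy=-9->C
  (2,7):dx=-5,dy=-14->C; (2,8):dx=-1,dy=-12->C; (2,9):dx=+2,dy=+2->C; (3,4):dx=-6,dy=+2->D
  (3,5):dx=-12,dy=-3->C; (3,6):dx=-8,dy=-5->C; (3,7):dx=-9,dy=-10->C; (3,8):dx=-5,dy=-8->C
  (3,9):dx=-2,dy=+6->D; (4,5):dx=-6,dy=-5->C; (4,6):dx=-2,dy=-7->C; (4,7):dx=-3,dy=-12->C
  (4,8):dx=+1,dy=-10->D; (4,9):dx=+4,dy=+4->C; (5,6):dx=+4,dy=-2->D; (5,7):dx=+3,dy=-7->D
  (5,8):dx=+7,dy=-5->D; (5,9):dx=+10,dy=+9->C; (6,7):dx=-1,dy=-5->C; (6,8):dx=+3,dy=-3->D
  (6,9):dx=+6,dy=+11->C; (7,8):dx=+4,dy=+2->C; (7,9):dx=+7,dy=+16->C; (8,9):dx=+3,dy=+14->C
Step 2: C = 27, D = 9, total pairs = 36.
Step 3: tau = (C - D)/(n(n-1)/2) = (27 - 9)/36 = 0.500000.
Step 4: Exact two-sided p-value (enumerate n! = 362880 permutations of y under H0): p = 0.075176.
Step 5: alpha = 0.05. fail to reject H0.

tau_b = 0.5000 (C=27, D=9), p = 0.075176, fail to reject H0.
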